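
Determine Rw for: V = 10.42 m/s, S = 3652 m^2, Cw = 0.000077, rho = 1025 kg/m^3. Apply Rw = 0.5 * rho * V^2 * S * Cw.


Formula: Rw = 0.5 * rho * V^2 * S * Cw
Step 1 — V^2 = 10.42^2 = 108.5764
Step 2 — 0.5 * rho * V^2 = 0.5 * 1025 * 108.5764 = 55645.405
Step 3 — Rw = 55645.405 * 3652 * 0.000077 ≈ 15648 N (5 s.f.)

15648 N


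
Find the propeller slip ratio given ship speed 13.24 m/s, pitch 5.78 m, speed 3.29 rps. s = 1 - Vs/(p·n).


Formula: s = 1 - Vs / (p * n)
Step 1 — p * n = 5.78 * 3.29 = 19.0162
Step 2 — Vs / (p*n) = 13.24 / 19.0162 = 0.696248 (6 d.p.)
Step 3 — s = 1 - 0.696248 = 0.303752

0.303752


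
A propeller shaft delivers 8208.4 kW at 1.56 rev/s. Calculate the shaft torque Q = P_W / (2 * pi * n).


Formula: Q = P_W / (2 * pi * n)
Step 1 — P_W = 8208.4 kW * 1000 = 8208400.0 W
Step 2 — 2 * pi * n = 2 * pi * 1.56 = 9.801769
Step 3 — Q = 8208400.0 / 9.801769 ≈ 837440 N·m (5 s.f.)

837440 N·m


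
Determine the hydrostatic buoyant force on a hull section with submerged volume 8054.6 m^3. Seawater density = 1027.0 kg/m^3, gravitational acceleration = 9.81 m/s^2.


Formula: Fb = rho * g * V
Substituting: Fb = 1027.0 * 9.81 * 8054.6
Intermediate: 1027.0 * 9.81 = 10074.87
Result: Fb = 10074.87 * 8054.6 ≈ 81149000 N (5 s.f.)

81149000 N


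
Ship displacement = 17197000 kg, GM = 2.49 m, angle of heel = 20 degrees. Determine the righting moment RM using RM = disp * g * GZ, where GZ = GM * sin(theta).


Formula: GZ = GM * sin(theta); RM = disp * g * GZ
Step 1 — GZ = 2.49 * sin(20°) = 2.49 * 0.34202 = 0.85163 m
Step 2 — RM = 17197000 * 9.81 * 0.85163 ≈ 143670000 N·m (5 s.f.)

143670000 N·m


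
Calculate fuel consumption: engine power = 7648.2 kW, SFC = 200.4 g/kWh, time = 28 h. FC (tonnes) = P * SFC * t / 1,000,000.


Formula: FC (tonnes) = P * SFC * t / 1,000,000
Step 1 — P * SFC * t = 7648.2 * 200.4 * 28 = 42915579.84 g
Step 2 — FC (tonnes) = 42915579.84 / 1,000,000 ≈ 42.916 tonnes (5 s.f.)

42.916 tonnes


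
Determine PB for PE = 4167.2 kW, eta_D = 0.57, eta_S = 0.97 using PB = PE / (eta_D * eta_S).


Formula: PB = PE / (eta_D * eta_S)
Step 1 — combined efficiency = eta_D * eta_S = 0.57 * 0.97 = 0.5529
Step 2 — PB = 4167.2 / 0.5529 ≈ 7537.0 kW (5 s.f.)

7537.0 kW


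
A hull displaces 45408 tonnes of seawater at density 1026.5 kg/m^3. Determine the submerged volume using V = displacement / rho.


Formula: V = mass / rho
Step 1 — convert tonnes to kg: 45408 t * 1000 = 45408000 kg
Step 2 — V = 45408000 / 1026.5 ≈ 44236 m^3 (5 s.f.)

44236 m^3


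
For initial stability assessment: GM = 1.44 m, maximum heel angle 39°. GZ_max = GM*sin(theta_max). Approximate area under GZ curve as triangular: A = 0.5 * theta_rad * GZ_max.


Formula: GZ_max = GM * sin(theta); Area = 0.5 * theta_rad * GZ_max
Step 1 — GZ_max = 1.44 * sin(39°) = 1.44 * 0.62932 = 0.906221 m
Step 2 — theta_rad = 39 * pi/180 = 0.680678 rad
Step 3 — Area = 0.5 * 0.680678 * 0.906221 ≈ 0.30842 m·rad (5 s.f.)

0.30842 m·rad


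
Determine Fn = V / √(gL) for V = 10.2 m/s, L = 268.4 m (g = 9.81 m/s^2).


Formula: Fn = V / sqrt(g * L)
Step 1 — g * L = 9.81 * 268.4 = 2633.004
Step 2 — sqrt(g * L) = sqrt(2633.004) = 51.312805
Step 3 — Fn = 10.2 / 51.312805 ≈ 0.19878 (5 s.f.)

0.19878


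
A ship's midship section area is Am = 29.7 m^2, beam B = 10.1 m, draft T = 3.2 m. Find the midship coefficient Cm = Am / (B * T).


Formula: Cm = Am / (B * T)
Step 1 — B * T = 10.1 * 3.2 = 32.32 m^2
Step 2 — Cm = 29.7 / 32.32 ≈ 0.91894 (5 s.f.)

0.91894


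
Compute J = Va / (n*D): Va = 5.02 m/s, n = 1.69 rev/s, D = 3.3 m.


Formula: J = Va / (n * D)
Step 1 — n * D = 1.69 * 3.3 = 5.577
Step 2 — J = 5.02 / 5.577 ≈ 0.90013 (5 s.f.)

0.90013


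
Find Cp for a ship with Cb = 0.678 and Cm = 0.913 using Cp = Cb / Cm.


Formula: Cp = Cb / Cm
Substituting: Cp = 0.678 / 0.913
Result: Cp ≈ 0.74261 (5 s.f.)

0.74261


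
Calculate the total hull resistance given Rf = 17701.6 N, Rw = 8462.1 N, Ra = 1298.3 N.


Formula: Rt = Rf + Rw + Ra
Substituting: Rt = 17701.6 + 8462.1 + 1298.3
Result: Rt = 27462.0 N

27462.0 N


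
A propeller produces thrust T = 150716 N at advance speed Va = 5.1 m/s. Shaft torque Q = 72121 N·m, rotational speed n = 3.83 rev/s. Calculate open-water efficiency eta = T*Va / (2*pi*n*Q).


Formula: eta = T * Va / (2 * pi * n * Q)
Step 1 — numerator = T * Va = 150716 * 5.1 = 768651.6
Step 2 — 2 * pi * n = 2 * pi * 3.83 = 24.0646
Step 3 — denominator = 24.0646 * 72121 = 1735563.02
Step 4 — eta = 768651.6 / 1735563.02 ≈ 0.44288 (5 s.f.)

0.44288


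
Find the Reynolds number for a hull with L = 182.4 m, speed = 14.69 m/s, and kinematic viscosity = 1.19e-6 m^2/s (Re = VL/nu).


Formula: Re = V * L / nu
Step 1 — V * L = 14.69 * 182.4 = 2679.456 m^2/s
Step 2 — Re = 2679.456 / 1.19e-6 = 2.25e+09

2.25e+09


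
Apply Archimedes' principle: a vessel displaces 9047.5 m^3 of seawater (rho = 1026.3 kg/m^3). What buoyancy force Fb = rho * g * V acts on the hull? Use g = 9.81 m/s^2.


Formula: Fb = rho * g * V
Substituting: Fb = 1026.3 * 9.81 * 9047.5
Intermediate: 1026.3 * 9.81 = 10068.003
Result: Fb = 10068.003 * 9047.5 ≈ 91090000 N (5 s.f.)

91090000 N


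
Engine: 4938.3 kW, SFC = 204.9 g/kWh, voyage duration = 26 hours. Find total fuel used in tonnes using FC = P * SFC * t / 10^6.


Formula: FC (tonnes) = P * SFC * t / 1,000,000
Step 1 — P * SFC * t = 4938.3 * 204.9 * 26 = 26308299.42 g
Step 2 — FC (tonnes) = 26308299.42 / 1,000,000 ≈ 26.308 tonnes (5 s.f.)

26.308 tonnes


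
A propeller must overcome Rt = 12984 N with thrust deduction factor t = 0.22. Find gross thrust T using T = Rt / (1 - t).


Formula: T = Rt / (1 - t)
Step 1 — (1 - t) = 1 - 0.22 = 0.78
Step 2 — T = 12984 / 0.78 ≈ 16646 N (5 s.f.)

16646 N


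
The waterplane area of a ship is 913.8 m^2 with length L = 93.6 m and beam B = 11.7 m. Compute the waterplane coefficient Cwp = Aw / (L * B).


Formula: Cwp = Aw / (L * B)
Step 1 — L * B = 93.6 * 11.7 = 1095.12 m^2
Step 2 — Cwp = 913.8 / 1095.12 ≈ 0.83443 (5 s.f.)

0.83443


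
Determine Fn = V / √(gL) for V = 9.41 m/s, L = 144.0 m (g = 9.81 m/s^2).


Formula: Fn = V / sqrt(g * L)
Step 1 — g * L = 9.81 * 144.0 = 1412.64
Step 2 — sqrt(g * L) = sqrt(1412.64) = 37.585103
Step 3 — Fn = 9.41 / 37.585103 ≈ 0.25037 (5 s.f.)

0.25037


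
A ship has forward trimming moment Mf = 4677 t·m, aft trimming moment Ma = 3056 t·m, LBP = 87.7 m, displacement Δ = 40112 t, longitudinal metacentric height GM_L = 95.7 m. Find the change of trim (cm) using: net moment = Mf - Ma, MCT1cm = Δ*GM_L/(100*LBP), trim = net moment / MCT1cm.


Formula: net trimming moment = Mf - Ma; MCT1cm = Δ*GM_L/(100*LBP); trim = net moment / MCT1cm
Step 1 — net trimming moment = 4677 - 3056 = 1621 t·m
Step 2 — MCT1cm = 40112 * 95.7 / (100 * 87.7) = 437.7102 t·m/cm
Step 3 — trim = 1621 / 437.7102 ≈ 3.7034 cm (5 s.f.)

3.7034 cm


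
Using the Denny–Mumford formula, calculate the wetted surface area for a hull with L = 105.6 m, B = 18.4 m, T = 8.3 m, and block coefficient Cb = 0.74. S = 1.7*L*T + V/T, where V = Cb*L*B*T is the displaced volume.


Formula: S = 1.7*L*T + V/T with V = Cb*L*B*T, i.e. S = L * (1.7*T + Cb*B)
Step 1 — 1.7*T = 1.7 * 8.3 = 14.11 m
Step 2 — Cb*B = 0.74 * 18.4 = 13.616 m
Step 3 — 1.7*T + Cb*B = 14.11 + 13.616 = 27.726 m
Step 4 — S = 105.6 * 27.726 ≈ 2927.9 m^2 (5 s.f.)

2927.9 m^2


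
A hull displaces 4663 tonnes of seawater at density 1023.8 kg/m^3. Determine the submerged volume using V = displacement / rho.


Formula: V = mass / rho
Step 1 — convert tonnes to kg: 4663 t * 1000 = 4663000 kg
Step 2 — V = 4663000 / 1023.8 ≈ 4554.6 m^3 (5 s.f.)

4554.6 m^3


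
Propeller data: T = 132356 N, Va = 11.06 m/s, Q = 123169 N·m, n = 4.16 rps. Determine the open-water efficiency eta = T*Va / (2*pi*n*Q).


Formula: eta = T * Va / (2 * pi * n * Q)
Step 1 — numerator = T * Va = 132356 * 11.06 = 1463857.36
Step 2 — 2 * pi * n = 2 * pi * 4.16 = 26.138051
Step 3 — denominator = 26.138051 * 123169 = 3219397.6
Step 4 — eta = 1463857.36 / 3219397.6 ≈ 0.45470 (5 s.f.)

0.45470


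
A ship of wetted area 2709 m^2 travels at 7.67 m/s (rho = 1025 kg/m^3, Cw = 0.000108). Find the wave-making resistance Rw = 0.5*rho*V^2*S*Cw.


Formula: Rw = 0.5 * rho * V^2 * S * Cw
Step 1 — V^2 = 7.67^2 = 58.8289
Step 2 — 0.5 * rho * V^2 = 0.5 * 1025 * 58.8289 = 30149.81125
Step 3 — Rw = 30149.81125 * 2709 * 0.000108 ≈ 8821.0 N (5 s.f.)

8821.0 N


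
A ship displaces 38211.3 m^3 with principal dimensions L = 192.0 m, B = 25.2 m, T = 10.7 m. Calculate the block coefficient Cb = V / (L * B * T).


Formula: Cb = V / (L * B * T)
Step 1 — L * B * T = 192.0 * 25.2 * 10.7 = 51770.88 m^3
Step 2 — Cb = 38211.3 / 51770.88 ≈ 0.73808 (5 s.f.)

0.73808


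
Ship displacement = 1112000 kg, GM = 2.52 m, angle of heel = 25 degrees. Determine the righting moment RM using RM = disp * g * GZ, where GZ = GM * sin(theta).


Formula: GZ = GM * sin(theta); RM = disp * g * GZ
Step 1 — GZ = 2.52 * sin(25°) = 2.52 * 0.422618 = 1.064997 m
Step 2 — RM = 1112000 * 9.81 * 1.064997 ≈ 11618000 N·m (5 s.f.)

11618000 N·m


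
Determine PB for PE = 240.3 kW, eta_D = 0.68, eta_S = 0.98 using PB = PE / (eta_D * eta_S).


Formula: PB = PE / (eta_D * eta_S)
Step 1 — combined efficiency = eta_D * eta_S = 0.68 * 0.98 = 0.6664
Step 2 — PB = 240.3 / 0.6664 ≈ 360.59 kW (5 s.f.)

360.59 kW


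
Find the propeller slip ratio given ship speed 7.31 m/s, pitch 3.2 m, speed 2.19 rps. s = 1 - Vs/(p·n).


Formula: s = 1 - Vs / (p * n)
Step 1 — p * n = 3.2 * 2.19 = 7.008
Step 2 — Vs / (p*n) = 7.31 / 7.008 = 1.043094 (6 d.p.)
Step 3 — s = 1 - 1.043094 = -0.043094

-0.043094


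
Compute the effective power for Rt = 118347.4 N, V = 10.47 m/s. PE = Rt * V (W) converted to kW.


Formula: PE = Rt * V / 1000 (kW)
Step 1 — PE (W) = 118347.4 * 10.47 = 1239097.278 W
Step 2 — PE (kW) = 1239097.278 / 1000 ≈ 1239.1 kW (5 s.f.)

1239.1 kW


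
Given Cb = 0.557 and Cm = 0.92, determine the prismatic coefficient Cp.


Formula: Cp = Cb / Cm
Substituting: Cp = 0.557 / 0.92
Result: Cp ≈ 0.60543 (5 s.f.)

0.60543


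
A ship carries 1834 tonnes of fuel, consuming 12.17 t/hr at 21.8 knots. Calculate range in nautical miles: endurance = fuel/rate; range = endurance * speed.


Formula: endurance = fuel / rate; range = endurance * speed
Step 1 — endurance = 1834 / 12.17 = 150.6984 hours
Step 2 — range = 150.6984 * 21.8 ≈ 3285.2 nautical miles (5 s.f.)

3285.2 NM


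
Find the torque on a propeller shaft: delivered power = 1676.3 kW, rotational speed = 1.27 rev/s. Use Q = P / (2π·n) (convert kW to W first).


Formula: Q = P_W / (2 * pi * n)
Step 1 — P_W = 1676.3 kW * 1000 = 1676300.0 W
Step 2 — 2 * pi * n = 2 * pi * 1.27 = 7.979645
Step 3 — Q = 1676300.0 / 7.979645 ≈ 210070 N·m (5 s.f.)

210070 N·m


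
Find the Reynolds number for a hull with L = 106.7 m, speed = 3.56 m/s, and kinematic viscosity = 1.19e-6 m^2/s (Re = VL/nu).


Formula: Re = V * L / nu
Step 1 — V * L = 3.56 * 106.7 = 379.852 m^2/s
Step 2 — Re = 379.852 / 1.19e-6 = 3.19e+08

3.19e+08


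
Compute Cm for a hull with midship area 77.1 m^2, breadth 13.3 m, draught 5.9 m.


Formula: Cm = Am / (B * T)
Step 1 — B * T = 13.3 * 5.9 = 78.47 m^2
Step 2 — Cm = 77.1 / 78.47 ≈ 0.98254 (5 s.f.)

0.98254


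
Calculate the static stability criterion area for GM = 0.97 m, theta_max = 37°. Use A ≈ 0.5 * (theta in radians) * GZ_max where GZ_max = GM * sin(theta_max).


Formula: GZ_max = GM * sin(theta); Area = 0.5 * theta_rad * GZ_max
Step 1 — GZ_max = 0.97 * sin(37°) = 0.97 * 0.601815 = 0.583761 m
Step 2 — theta_rad = 37 * pi/180 = 0.645772 rad
Step 3 — Area = 0.5 * 0.645772 * 0.583761 ≈ 0.18849 m·rad (5 s.f.)

0.18849 m·rad


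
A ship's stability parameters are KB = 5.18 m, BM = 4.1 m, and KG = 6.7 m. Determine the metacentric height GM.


Formula: GM = KB + BM - KG
Step 1 — KM = KB + BM = 5.18 + 4.1 = 9.28 m
Step 2 — GM = KM - KG = 9.28 - 6.7 = 2.58 m

2.58 m


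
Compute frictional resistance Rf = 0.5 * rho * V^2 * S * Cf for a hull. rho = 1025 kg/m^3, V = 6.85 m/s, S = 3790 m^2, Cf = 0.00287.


Formula: Rf = 0.5 * rho * V^2 * S * Cf
Step 1 — V^2 = 6.85^2 = 46.9225
Step 2 — 0.5 * rho * V^2 = 0.5 * 1025 * 46.9225 = 24047.78125
Step 3 — Rf = 24047.78125 * 3790 * 0.00287 ≈ 261570 N (5 s.f.)

261570 N


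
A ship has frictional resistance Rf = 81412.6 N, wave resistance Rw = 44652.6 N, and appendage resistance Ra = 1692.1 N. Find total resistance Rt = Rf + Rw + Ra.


Formula: Rt = Rf + Rw + Ra
Substituting: Rt = 81412.6 + 44652.6 + 1692.1
Result: Rt = 127757.3 N

127757.3 N


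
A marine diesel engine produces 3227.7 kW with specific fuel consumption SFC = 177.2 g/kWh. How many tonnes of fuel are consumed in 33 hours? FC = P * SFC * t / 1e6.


Formula: FC (tonnes) = P * SFC * t / 1,000,000
Step 1 — P * SFC * t = 3227.7 * 177.2 * 33 = 18874298.52 g
Step 2 — FC (tonnes) = 18874298.52 / 1,000,000 ≈ 18.874 tonnes (5 s.f.)

18.874 tonnes


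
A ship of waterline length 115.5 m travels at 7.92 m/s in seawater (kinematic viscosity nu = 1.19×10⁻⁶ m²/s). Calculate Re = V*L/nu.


Formula: Re = V * L / nu
Step 1 — V * L = 7.92 * 115.5 = 914.76 m^2/s
Step 2 — Re = 914.76 / 1.19e-6 = 7.69e+08

7.69e+08


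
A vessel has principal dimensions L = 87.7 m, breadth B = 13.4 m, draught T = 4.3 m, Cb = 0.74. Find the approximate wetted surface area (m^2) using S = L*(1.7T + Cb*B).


Formula: S = 1.7*L*T + V/T with V = Cb*L*B*T, i.e. S = L * (1.7*T + Cb*B)
Step 1 — 1.7*T = 1.7 * 4.3 = 7.31 m
Step 2 — Cb*B = 0.74 * 13.4 = 9.916 m
Step 3 — 1.7*T + Cb*B = 7.31 + 9.916 = 17.226 m
Step 4 — S = 87.7 * 17.226 ≈ 1510.7 m^2 (5 s.f.)

1510.7 m^2


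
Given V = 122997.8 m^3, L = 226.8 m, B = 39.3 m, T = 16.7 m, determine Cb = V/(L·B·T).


Formula: Cb = V / (L * B * T)
Step 1 — L * B * T = 226.8 * 39.3 * 16.7 = 148851.108 m^3
Step 2 — Cb = 122997.8 / 148851.108 ≈ 0.82631 (5 s.f.)

0.82631


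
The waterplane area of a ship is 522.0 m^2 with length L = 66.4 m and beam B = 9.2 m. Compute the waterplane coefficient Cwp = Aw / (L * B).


Formula: Cwp = Aw / (L * B)
Step 1 — L * B = 66.4 * 9.2 = 610.88 m^2
Step 2 — Cwp = 522.0 / 610.88 ≈ 0.85450 (5 s.f.)

0.85450


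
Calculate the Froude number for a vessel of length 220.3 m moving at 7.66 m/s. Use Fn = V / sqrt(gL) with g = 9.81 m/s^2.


Formula: Fn = V / sqrt(g * L)
Step 1 — g * L = 9.81 * 220.3 = 2161.143
Step 2 — sqrt(g * L) = sqrt(2161.143) = 46.488095
Step 3 — Fn = 7.66 / 46.488095 ≈ 0.16477 (5 s.f.)

0.16477


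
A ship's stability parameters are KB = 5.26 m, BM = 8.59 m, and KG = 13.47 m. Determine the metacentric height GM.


Formula: GM = KB + BM - KG
Step 1 — KM = KB + BM = 5.26 + 8.59 = 13.85 m
Step 2 — GM = KM - KG = 13.85 - 13.47 = 0.38 m

0.38 m


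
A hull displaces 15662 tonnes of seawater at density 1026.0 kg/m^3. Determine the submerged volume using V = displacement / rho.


Formula: V = mass / rho
Step 1 — convert tonnes to kg: 15662 t * 1000 = 15662000 kg
Step 2 — V = 15662000 / 1026.0 ≈ 15265 m^3 (5 s.f.)

15265 m^3


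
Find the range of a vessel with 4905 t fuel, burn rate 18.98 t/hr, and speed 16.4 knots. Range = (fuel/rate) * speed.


Formula: endurance = fuel / rate; range = endurance * speed
Step 1 — endurance = 4905 / 18.98 = 258.4299 hours
Step 2 — range = 258.4299 * 16.4 ≈ 4238.3 nautical miles (5 s.f.)

4238.3 NM


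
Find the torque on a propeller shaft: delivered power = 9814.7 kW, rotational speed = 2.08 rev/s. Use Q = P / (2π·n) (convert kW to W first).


Formula: Q = P_W / (2 * pi * n)
Step 1 — P_W = 9814.7 kW * 1000 = 9814700.0 W
Step 2 — 2 * pi * n = 2 * pi * 2.08 = 13.069025
Step 3 — Q = 9814700.0 / 13.069025 ≈ 750990 N·m (5 s.f.)

750990 N·m


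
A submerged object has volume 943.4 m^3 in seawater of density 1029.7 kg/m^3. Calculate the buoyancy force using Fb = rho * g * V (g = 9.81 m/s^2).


Formula: Fb = rho * g * V
Substituting: Fb = 1029.7 * 9.81 * 943.4
Intermediate: 1029.7 * 9.81 = 10101.357
Result: Fb = 10101.357 * 943.4 ≈ 9529600 N (5 s.f.)

9529600 N


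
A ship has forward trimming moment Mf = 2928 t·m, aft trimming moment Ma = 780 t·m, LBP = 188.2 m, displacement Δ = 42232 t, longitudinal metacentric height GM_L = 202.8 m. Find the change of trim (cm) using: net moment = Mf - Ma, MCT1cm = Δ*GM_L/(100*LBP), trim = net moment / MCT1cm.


Formula: net trimming moment = Mf - Ma; MCT1cm = Δ*GM_L/(100*LBP); trim = net moment / MCT1cm
Step 1 — net trimming moment = 2928 - 780 = 2148 t·m
Step 2 — MCT1cm = 42232 * 202.8 / (100 * 188.2) = 455.0823 t·m/cm
Step 3 — trim = 2148 / 455.0823 ≈ 4.7200 cm (5 s.f.)

4.7200 cm


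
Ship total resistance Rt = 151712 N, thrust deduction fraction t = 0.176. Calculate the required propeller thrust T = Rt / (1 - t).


Formula: T = Rt / (1 - t)
Step 1 — (1 - t) = 1 - 0.176 = 0.824
Step 2 — T = 151712 / 0.824 ≈ 184120 N (5 s.f.)

184120 N


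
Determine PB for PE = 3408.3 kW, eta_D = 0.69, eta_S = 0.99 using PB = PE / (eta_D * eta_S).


Formula: PB = PE / (eta_D * eta_S)
Step 1 — combined efficiency = eta_D * eta_S = 0.69 * 0.99 = 0.6831
Step 2 — PB = 3408.3 / 0.6831 ≈ 4989.5 kW (5 s.f.)

4989.5 kW


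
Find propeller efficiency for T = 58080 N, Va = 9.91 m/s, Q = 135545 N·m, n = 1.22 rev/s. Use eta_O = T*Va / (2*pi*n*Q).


Formula: eta = T * Va / (2 * pi * n * Q)
Step 1 — numerator = T * Va = 58080 * 9.91 = 575572.8
Step 2 — 2 * pi * n = 2 * pi * 1.22 = 7.665486
Step 3 — denominator = 7.665486 * 135545 = 1039018.3
Step 4 — eta = 575572.8 / 1039018.3 ≈ 0.55396 (5 s.f.)

0.55396


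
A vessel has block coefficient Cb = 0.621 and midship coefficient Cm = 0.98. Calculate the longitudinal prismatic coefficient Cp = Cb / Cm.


Formula: Cp = Cb / Cm
Substituting: Cp = 0.621 / 0.98
Result: Cp ≈ 0.63367 (5 s.f.)

0.63367


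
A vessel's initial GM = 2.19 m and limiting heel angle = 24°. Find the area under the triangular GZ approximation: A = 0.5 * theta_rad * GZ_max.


Formula: GZ_max = GM * sin(theta); Area = 0.5 * theta_rad * GZ_max
Step 1 — GZ_max = 2.19 * sin(24°) = 2.19 * 0.406737 = 0.890754 m
Step 2 — theta_rad = 24 * pi/180 = 0.418879 rad
Step 3 — Area = 0.5 * 0.418879 * 0.890754 ≈ 0.18656 m·rad (5 s.f.)

0.18656 m·rad


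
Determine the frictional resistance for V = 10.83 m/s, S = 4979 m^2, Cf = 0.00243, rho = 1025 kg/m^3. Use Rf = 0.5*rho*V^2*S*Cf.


Formula: Rf = 0.5 * rho * V^2 * S * Cf
Step 1 — V^2 = 10.83^2 = 117.2889
Step 2 — 0.5 * rho * V^2 = 0.5 * 1025 * 117.2889 = 60110.56125
Step 3 — Rf = 60110.56125 * 4979 * 0.00243 ≈ 727280 N (5 s.f.)

727280 N


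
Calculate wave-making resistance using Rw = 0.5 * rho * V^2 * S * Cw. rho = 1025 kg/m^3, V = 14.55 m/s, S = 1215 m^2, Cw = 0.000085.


Formula: Rw = 0.5 * rho * V^2 * S * Cw
Step 1 — V^2 = 14.55^2 = 211.7025
Step 2 — 0.5 * rho * V^2 = 0.5 * 1025 * 211.7025 = 108497.53125
Step 3 — Rw = 108497.53125 * 1215 * 0.000085 ≈ 11205 N (5 s.f.)

11205 N


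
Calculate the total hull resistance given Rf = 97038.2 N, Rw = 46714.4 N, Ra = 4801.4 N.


Formula: Rt = Rf + Rw + Ra
Substituting: Rt = 97038.2 + 46714.4 + 4801.4
Result: Rt = 148554.0 N

148554.0 N


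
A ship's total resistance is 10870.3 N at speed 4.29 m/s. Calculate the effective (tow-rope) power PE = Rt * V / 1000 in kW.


Formula: PE = Rt * V / 1000 (kW)
Step 1 — PE (W) = 10870.3 * 4.29 = 46633.587 W
Step 2 — PE (kW) = 46633.587 / 1000 ≈ 46.634 kW (5 s.f.)

46.634 kW


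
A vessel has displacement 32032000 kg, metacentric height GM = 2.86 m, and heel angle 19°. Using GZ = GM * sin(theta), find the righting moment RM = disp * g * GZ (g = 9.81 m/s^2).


Formula: GZ = GM * sin(theta); RM = disp * g * GZ
Step 1 — GZ = 2.86 * sin(19°) = 2.86 * 0.325568 = 0.931124 m
Step 2 — RM = 32032000 * 9.81 * 0.931124 ≈ 292590000 N·m (5 s.f.)

292590000 N·m


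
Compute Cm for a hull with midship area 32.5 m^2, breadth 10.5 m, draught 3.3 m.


Formula: Cm = Am / (B * T)
Step 1 — B * T = 10.5 * 3.3 = 34.65 m^2
Step 2 — Cm = 32.5 / 34.65 ≈ 0.93795 (5 s.f.)

0.93795


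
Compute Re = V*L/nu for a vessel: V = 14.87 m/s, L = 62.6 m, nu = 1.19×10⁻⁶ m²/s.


Formula: Re = V * L / nu
Step 1 — V * L = 14.87 * 62.6 = 930.862 m^2/s
Step 2 — Re = 930.862 / 1.19e-6 = 7.82e+08

7.82e+08


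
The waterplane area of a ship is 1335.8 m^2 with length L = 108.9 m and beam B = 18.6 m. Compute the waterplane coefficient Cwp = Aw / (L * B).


Formula: Cwp = Aw / (L * B)
Step 1 — L * B = 108.9 * 18.6 = 2025.54 m^2
Step 2 — Cwp = 1335.8 / 2025.54 ≈ 0.65948 (5 s.f.)

0.65948


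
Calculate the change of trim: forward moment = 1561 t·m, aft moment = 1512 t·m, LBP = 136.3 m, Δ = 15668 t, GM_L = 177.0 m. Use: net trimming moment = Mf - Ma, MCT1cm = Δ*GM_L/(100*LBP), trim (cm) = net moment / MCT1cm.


Formula: net trimming moment = Mf - Ma; MCT1cm = Δ*GM_L/(100*LBP); trim = net moment / MCT1cm
Step 1 — net trimming moment = 1561 - 1512 = 49 t·m
Step 2 — MCT1cm = 15668 * 177.0 / (100 * 136.3) = 203.4656 t·m/cm
Step 3 — trim = 49 / 203.4656 ≈ 0.24083 cm (5 s.f.)

0.24083 cm


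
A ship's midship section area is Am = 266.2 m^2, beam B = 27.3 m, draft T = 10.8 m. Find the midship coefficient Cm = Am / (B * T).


Formula: Cm = Am / (B * T)
Step 1 — B * T = 27.3 * 10.8 = 294.84 m^2
Step 2 — Cm = 266.2 / 294.84 ≈ 0.90286 (5 s.f.)

0.90286


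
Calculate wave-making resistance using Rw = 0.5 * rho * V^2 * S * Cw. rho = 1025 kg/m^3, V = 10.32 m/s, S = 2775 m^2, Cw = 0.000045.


Formula: Rw = 0.5 * rho * V^2 * S * Cw
Step 1 — V^2 = 10.32^2 = 106.5024
Step 2 — 0.5 * rho * V^2 = 0.5 * 1025 * 106.5024 = 54582.48
Step 3 — Rw = 54582.48 * 2775 * 0.000045 ≈ 6816.0 N (5 s.f.)

6816.0 N


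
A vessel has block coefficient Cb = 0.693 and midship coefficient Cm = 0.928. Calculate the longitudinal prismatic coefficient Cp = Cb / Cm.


Formula: Cp = Cb / Cm
Substituting: Cp = 0.693 / 0.928
Result: Cp ≈ 0.74677 (5 s.f.)

0.74677


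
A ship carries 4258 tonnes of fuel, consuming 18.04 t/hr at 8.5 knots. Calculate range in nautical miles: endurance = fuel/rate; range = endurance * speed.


Formula: endurance = fuel / rate; range = endurance * speed
Step 1 — endurance = 4258 / 18.04 = 236.031 hours
Step 2 — range = 236.031 * 8.5 ≈ 2006.3 nautical miles (5 s.f.)

2006.3 NM


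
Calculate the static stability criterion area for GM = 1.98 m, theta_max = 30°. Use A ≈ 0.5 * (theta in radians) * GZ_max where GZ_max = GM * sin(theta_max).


Formula: GZ_max = GM * sin(theta); Area = 0.5 * theta_rad * GZ_max
Step 1 — GZ_max = 1.98 * sin(30°) = 1.98 * 0.5 = 0.99 m
Step 2 — theta_rad = 30 * pi/180 = 0.523599 rad
Step 3 — Area = 0.5 * 0.523599 * 0.99 ≈ 0.25918 m·rad (5 s.f.)

0.25918 m·rad


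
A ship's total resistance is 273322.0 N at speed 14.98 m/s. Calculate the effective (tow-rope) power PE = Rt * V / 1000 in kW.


Formula: PE = Rt * V / 1000 (kW)
Step 1 — PE (W) = 273322.0 * 14.98 = 4094363.56 W
Step 2 — PE (kW) = 4094363.56 / 1000 ≈ 4094.4 kW (5 s.f.)

4094.4 kW


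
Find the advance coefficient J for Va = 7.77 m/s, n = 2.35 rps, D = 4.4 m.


Formula: J = Va / (n * D)
Step 1 — n * D = 2.35 * 4.4 = 10.34
Step 2 — J = 7.77 / 10.34 ≈ 0.75145 (5 s.f.)

0.75145


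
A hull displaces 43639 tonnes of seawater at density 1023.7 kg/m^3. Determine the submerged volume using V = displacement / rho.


Formula: V = mass / rho
Step 1 — convert tonnes to kg: 43639 t * 1000 = 43639000 kg
Step 2 — V = 43639000 / 1023.7 ≈ 42629 m^3 (5 s.f.)

42629 m^3


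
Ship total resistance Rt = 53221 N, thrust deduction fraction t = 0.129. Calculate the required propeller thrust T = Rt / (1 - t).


Formula: T = Rt / (1 - t)
Step 1 — (1 - t) = 1 - 0.129 = 0.871
Step 2 — T = 53221 / 0.871 ≈ 61103 N (5 s.f.)

61103 N


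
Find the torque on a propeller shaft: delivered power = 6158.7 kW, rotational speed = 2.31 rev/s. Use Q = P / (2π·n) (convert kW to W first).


Formula: Q = P_W / (2 * pi * n)
Step 1 — P_W = 6158.7 kW * 1000 = 6158700.0 W
Step 2 — 2 * pi * n = 2 * pi * 2.31 = 14.514158
Step 3 — Q = 6158700.0 / 14.514158 ≈ 424320 N·m (5 s.f.)

424320 N·m


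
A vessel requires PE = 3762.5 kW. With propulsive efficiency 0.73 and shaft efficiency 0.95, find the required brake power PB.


Formula: PB = PE / (eta_D * eta_S)
Step 1 — combined efficiency = eta_D * eta_S = 0.73 * 0.95 = 0.6935
Step 2 — PB = 3762.5 / 0.6935 ≈ 5425.4 kW (5 s.f.)

5425.4 kW


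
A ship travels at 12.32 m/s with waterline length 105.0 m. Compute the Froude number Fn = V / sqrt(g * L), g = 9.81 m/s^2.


Formula: Fn = V / sqrt(g * L)
Step 1 — g * L = 9.81 * 105.0 = 1030.05
Step 2 — sqrt(g * L) = sqrt(1030.05) = 32.094392
Step 3 — Fn = 12.32 / 32.094392 ≈ 0.38387 (5 s.f.)

0.38387


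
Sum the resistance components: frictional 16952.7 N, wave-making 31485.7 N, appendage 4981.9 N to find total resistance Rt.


Formula: Rt = Rf + Rw + Ra
Substituting: Rt = 16952.7 + 31485.7 + 4981.9
Result: Rt = 53420.3 N

53420.3 N


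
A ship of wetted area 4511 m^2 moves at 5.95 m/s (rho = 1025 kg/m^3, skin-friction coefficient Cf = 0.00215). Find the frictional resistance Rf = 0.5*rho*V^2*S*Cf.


Formula: Rf = 0.5 * rho * V^2 * S * Cf
Step 1 — V^2 = 5.95^2 = 35.4025
Step 2 — 0.5 * rho * V^2 = 0.5 * 1025 * 35.4025 = 18143.78125
Step 3 — Rf = 18143.78125 * 4511 * 0.00215 ≈ 175970 N (5 s.f.)

175970 N


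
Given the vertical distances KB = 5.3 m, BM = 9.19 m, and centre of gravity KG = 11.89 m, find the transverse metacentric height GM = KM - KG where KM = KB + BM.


Formula: GM = KB + BM - KG
Step 1 — KM = KB + BM = 5.3 + 9.19 = 14.49 m
Step 2 — GM = KM - KG = 14.49 - 11.89 = 2.6 m

2.6 m


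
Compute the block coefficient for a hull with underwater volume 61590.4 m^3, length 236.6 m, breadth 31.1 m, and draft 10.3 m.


Formula: Cb = V / (L * B * T)
Step 1 — L * B * T = 236.6 * 31.1 * 10.3 = 75790.078 m^3
Step 2 — Cb = 61590.4 / 75790.078 ≈ 0.81264 (5 s.f.)

0.81264


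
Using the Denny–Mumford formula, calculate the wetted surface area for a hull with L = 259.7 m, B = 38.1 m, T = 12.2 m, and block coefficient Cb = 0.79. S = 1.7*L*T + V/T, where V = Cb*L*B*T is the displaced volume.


Formula: S = 1.7*L*T + V/T with V = Cb*L*B*T, i.e. S = L * (1.7*T + Cb*B)
Step 1 — 1.7*T = 1.7 * 12.2 = 20.74 m
Step 2 — Cb*B = 0.79 * 38.1 = 30.099 m
Step 3 — 1.7*T + Cb*B = 20.74 + 30.099 = 50.839 m
Step 4 — S = 259.7 * 50.839 ≈ 13203 m^2 (5 s.f.)

13203 m^2


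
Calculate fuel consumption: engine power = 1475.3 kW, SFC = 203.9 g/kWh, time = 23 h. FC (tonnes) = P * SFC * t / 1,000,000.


Formula: FC (tonnes) = P * SFC * t / 1,000,000
Step 1 — P * SFC * t = 1475.3 * 203.9 * 23 = 6918714.41 g
Step 2 — FC (tonnes) = 6918714.41 / 1,000,000 ≈ 6.9187 tonnes (5 s.f.)

6.9187 tonnes


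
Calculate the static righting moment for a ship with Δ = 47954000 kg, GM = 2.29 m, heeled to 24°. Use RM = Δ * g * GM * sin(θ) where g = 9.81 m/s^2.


Formula: GZ = GM * sin(theta); RM = disp * g * GZ
Step 1 — GZ = 2.29 * sin(24°) = 2.29 * 0.406737 = 0.931428 m
Step 2 — RM = 47954000 * 9.81 * 0.931428 ≈ 438170000 N·m (5 s.f.)

438170000 N·m


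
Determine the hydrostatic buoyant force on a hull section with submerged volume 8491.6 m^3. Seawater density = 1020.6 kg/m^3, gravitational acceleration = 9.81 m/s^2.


Formula: Fb = rho * g * V
Substituting: Fb = 1020.6 * 9.81 * 8491.6
Intermediate: 1020.6 * 9.81 = 10012.086
Result: Fb = 10012.086 * 8491.6 ≈ 85019000 N (5 s.f.)

85019000 N


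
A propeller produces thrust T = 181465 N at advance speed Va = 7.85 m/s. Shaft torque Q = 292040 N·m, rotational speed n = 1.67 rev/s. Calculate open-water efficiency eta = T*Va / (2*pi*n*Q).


Formula: eta = T * Va / (2 * pi * n * Q)
Step 1 — numerator = T * Va = 181465 * 7.85 = 1424500.25
Step 2 — 2 * pi * n = 2 * pi * 1.67 = 10.492919
Step 3 — denominator = 10.492919 * 292040 = 3064352.06
Step 4 — eta = 1424500.25 / 3064352.06 ≈ 0.46486 (5 s.f.)

0.46486


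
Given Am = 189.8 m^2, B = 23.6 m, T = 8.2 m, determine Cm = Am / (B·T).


Formula: Cm = Am / (B * T)
Step 1 — B * T = 23.6 * 8.2 = 193.52 m^2
Step 2 — Cm = 189.8 / 193.52 ≈ 0.98078 (5 s.f.)

0.98078


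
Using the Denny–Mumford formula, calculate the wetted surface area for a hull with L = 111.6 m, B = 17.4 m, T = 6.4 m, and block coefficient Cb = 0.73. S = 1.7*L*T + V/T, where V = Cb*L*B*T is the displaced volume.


Formula: S = 1.7*L*T + V/T with V = Cb*L*B*T, i.e. S = L * (1.7*T + Cb*B)
Step 1 — 1.7*T = 1.7 * 6.4 = 10.88 m
Step 2 — Cb*B = 0.73 * 17.4 = 12.702 m
Step 3 — 1.7*T + Cb*B = 10.88 + 12.702 = 23.582 m
Step 4 — S = 111.6 * 23.582 ≈ 2631.8 m^2 (5 s.f.)

2631.8 m^2


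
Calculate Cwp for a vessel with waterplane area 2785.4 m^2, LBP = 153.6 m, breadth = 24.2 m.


Formula: Cwp = Aw / (L * B)
Step 1 — L * B = 153.6 * 24.2 = 3717.12 m^2
Step 2 — Cwp = 2785.4 / 3717.12 ≈ 0.74934 (5 s.f.)

0.74934


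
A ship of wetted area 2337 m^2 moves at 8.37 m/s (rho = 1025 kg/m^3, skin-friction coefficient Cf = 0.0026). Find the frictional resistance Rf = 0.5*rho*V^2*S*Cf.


Formula: Rf = 0.5 * rho * V^2 * S * Cf
Step 1 — V^2 = 8.37^2 = 70.0569
Step 2 — 0.5 * rho * V^2 = 0.5 * 1025 * 70.0569 = 35904.16125
Step 3 — Rf = 35904.16125 * 2337 * 0.0026 ≈ 218160 N (5 s.f.)

218160 N


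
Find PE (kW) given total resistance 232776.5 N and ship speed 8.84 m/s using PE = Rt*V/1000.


Formula: PE = Rt * V / 1000 (kW)
Step 1 — PE (W) = 232776.5 * 8.84 = 2057744.26 W
Step 2 — PE (kW) = 2057744.26 / 1000 ≈ 2057.7 kW (5 s.f.)

2057.7 kW


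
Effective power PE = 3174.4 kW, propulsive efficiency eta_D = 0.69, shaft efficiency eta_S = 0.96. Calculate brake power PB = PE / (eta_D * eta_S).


Formula: PB = PE / (eta_D * eta_S)
Step 1 — combined efficiency = eta_D * eta_S = 0.69 * 0.96 = 0.6624
Step 2 — PB = 3174.4 / 0.6624 ≈ 4792.3 kW (5 s.f.)

4792.3 kW


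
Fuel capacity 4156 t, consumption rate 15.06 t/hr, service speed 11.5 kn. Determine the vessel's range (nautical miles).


Formula: endurance = fuel / rate; range = endurance * speed
Step 1 — endurance = 4156 / 15.06 = 275.9628 hours
Step 2 — range = 275.9628 * 11.5 ≈ 3173.6 nautical miles (5 s.f.)

3173.6 NM


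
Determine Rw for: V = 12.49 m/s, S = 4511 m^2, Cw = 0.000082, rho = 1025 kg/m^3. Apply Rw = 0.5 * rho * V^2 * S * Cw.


Formula: Rw = 0.5 * rho * V^2 * S * Cw
Step 1 — V^2 = 12.49^2 = 156.0001
Step 2 — 0.5 * rho * V^2 = 0.5 * 1025 * 156.0001 = 79950.05125
Step 3 — Rw = 79950.05125 * 4511 * 0.000082 ≈ 29574 N (5 s.f.)

29574 N


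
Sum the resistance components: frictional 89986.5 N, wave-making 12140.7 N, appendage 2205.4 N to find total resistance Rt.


Formula: Rt = Rf + Rw + Ra
Substituting: Rt = 89986.5 + 12140.7 + 2205.4
Result: Rt = 104332.6 N

104332.6 N


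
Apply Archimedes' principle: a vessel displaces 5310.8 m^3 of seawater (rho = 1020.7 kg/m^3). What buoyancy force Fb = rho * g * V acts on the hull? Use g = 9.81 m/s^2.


Formula: Fb = rho * g * V
Substituting: Fb = 1020.7 * 9.81 * 5310.8
Intermediate: 1020.7 * 9.81 = 10013.067
Result: Fb = 10013.067 * 5310.8 ≈ 53177000 N (5 s.f.)

53177000 N


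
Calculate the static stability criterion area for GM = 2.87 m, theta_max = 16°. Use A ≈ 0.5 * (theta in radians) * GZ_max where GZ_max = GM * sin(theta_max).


Formula: GZ_max = GM * sin(theta); Area = 0.5 * theta_rad * GZ_max
Step 1 — GZ_max = 2.87 * sin(16°) = 2.87 * 0.275637 = 0.791078 m
Step 2 — theta_rad = 16 * pi/180 = 0.279253 rad
Step 3 — Area = 0.5 * 0.279253 * 0.791078 ≈ 0.11046 m·rad (5 s.f.)

0.11046 m·rad


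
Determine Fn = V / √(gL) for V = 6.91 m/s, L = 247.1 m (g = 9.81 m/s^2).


Formula: Fn = V / sqrt(g * L)
Step 1 — g * L = 9.81 * 247.1 = 2424.051
Step 2 — sqrt(g * L) = sqrt(2424.051) = 49.234652
Step 3 — Fn = 6.91 / 49.234652 ≈ 0.14035 (5 s.f.)

0.14035


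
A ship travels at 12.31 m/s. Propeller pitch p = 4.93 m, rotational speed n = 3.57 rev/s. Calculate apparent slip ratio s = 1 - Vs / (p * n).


Formula: s = 1 - Vs / (p * n)
Step 1 — p * n = 4.93 * 3.57 = 17.6001
Step 2 — Vs / (p*n) = 12.31 / 17.6001 = 0.699428 (6 d.p.)
Step 3 — s = 1 - 0.699428 = 0.300572

0.300572


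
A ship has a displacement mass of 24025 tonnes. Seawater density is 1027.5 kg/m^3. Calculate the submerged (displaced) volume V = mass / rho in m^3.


Formula: V = mass / rho
Step 1 — convert tonnes to kg: 24025 t * 1000 = 24025000 kg
Step 2 — V = 24025000 / 1027.5 ≈ 23382 m^3 (5 s.f.)

23382 m^3


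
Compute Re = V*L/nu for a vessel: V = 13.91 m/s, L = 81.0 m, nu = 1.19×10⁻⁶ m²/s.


Formula: Re = V * L / nu
Step 1 — V * L = 13.91 * 81.0 = 1126.71 m^2/s
Step 2 — Re = 1126.71 / 1.19e-6 = 9.47e+08

9.47e+08


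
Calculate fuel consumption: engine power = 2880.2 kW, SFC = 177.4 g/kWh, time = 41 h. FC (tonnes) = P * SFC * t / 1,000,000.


Formula: FC (tonnes) = P * SFC * t / 1,000,000
Step 1 — P * SFC * t = 2880.2 * 177.4 * 41 = 20948846.68 g
Step 2 — FC (tonnes) = 20948846.68 / 1,000,000 ≈ 20.949 tonnes (5 s.f.)

20.949 tonnes


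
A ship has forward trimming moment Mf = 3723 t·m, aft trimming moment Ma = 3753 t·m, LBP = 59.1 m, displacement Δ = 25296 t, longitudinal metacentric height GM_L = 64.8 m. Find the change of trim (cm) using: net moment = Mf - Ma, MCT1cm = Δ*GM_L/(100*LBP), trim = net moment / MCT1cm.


Formula: net trimming moment = Mf - Ma; MCT1cm = Δ*GM_L/(100*LBP); trim = net moment / MCT1cm
Step 1 — net trimming moment = 3723 - 3753 = -30 t·m
Step 2 — MCT1cm = 25296 * 64.8 / (100 * 59.1) = 277.3572 t·m/cm
Step 3 — trim = -30 / 277.3572 ≈ -0.10816 cm (5 s.f.)

-0.10816 cm


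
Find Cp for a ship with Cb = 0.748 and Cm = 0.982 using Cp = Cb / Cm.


Formula: Cp = Cb / Cm
Substituting: Cp = 0.748 / 0.982
Result: Cp ≈ 0.76171 (5 s.f.)

0.76171


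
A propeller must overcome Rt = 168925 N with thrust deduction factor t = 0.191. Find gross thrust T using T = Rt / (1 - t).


Formula: T = Rt / (1 - t)
Step 1 — (1 - t) = 1 - 0.191 = 0.809
Step 2 — T = 168925 / 0.809 ≈ 208810 N (5 s.f.)

208810 N


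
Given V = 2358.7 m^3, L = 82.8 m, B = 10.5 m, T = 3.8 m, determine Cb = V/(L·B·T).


Formula: Cb = V / (L * B * T)
Step 1 — L * B * T = 82.8 * 10.5 * 3.8 = 3303.72 m^3
Step 2 — Cb = 2358.7 / 3303.72 ≈ 0.71395 (5 s.f.)

0.71395


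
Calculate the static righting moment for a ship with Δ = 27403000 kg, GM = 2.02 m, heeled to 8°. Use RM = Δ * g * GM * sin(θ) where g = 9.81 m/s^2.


Formula: GZ = GM * sin(theta); RM = disp * g * GZ
Step 1 — GZ = 2.02 * sin(8°) = 2.02 * 0.139173 = 0.281129 m
Step 2 — RM = 27403000 * 9.81 * 0.281129 ≈ 75574000 N·m (5 s.f.)

75574000 N·m


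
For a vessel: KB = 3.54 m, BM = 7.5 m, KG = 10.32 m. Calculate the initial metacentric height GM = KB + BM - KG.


Formula: GM = KB + BM - KG
Step 1 — KM = KB + BM = 3.54 + 7.5 = 11.04 m
Step 2 — GM = KM - KG = 11.04 - 10.32 = 0.72 m

0.72 m


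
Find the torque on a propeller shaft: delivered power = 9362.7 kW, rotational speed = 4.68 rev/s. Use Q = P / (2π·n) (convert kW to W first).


Formula: Q = P_W / (2 * pi * n)
Step 1 — P_W = 9362.7 kW * 1000 = 9362700.0 W
Step 2 — 2 * pi * n = 2 * pi * 4.68 = 29.405307
Step 3 — Q = 9362700.0 / 29.405307 ≈ 318400 N·m (5 s.f.)

318400 N·m


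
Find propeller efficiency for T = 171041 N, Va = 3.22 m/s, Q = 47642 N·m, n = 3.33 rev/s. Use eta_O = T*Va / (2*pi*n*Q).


Formula: eta = T * Va / (2 * pi * n * Q)
Step 1 — numerator = T * Va = 171041 * 3.22 = 550752.02
Step 2 — 2 * pi * n = 2 * pi * 3.33 = 20.923007
Step 3 — denominator = 20.923007 * 47642 = 996813.9
Step 4 — eta = 550752.02 / 996813.9 ≈ 0.55251 (5 s.f.)

0.55251


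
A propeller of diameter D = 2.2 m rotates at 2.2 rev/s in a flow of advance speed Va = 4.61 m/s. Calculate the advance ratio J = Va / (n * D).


Formula: J = Va / (n * D)
Step 1 — n * D = 2.2 * 2.2 = 4.84
Step 2 — J = 4.61 / 4.84 ≈ 0.95248 (5 s.f.)

0.95248


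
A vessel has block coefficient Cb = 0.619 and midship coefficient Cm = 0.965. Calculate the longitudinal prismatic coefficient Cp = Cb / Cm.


Formula: Cp = Cb / Cm
Substituting: Cp = 0.619 / 0.965
Result: Cp ≈ 0.64145 (5 s.f.)

0.64145


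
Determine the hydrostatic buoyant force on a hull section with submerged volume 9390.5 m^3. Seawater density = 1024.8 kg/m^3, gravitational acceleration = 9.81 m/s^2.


Formula: Fb = rho * g * V
Substituting: Fb = 1024.8 * 9.81 * 9390.5
Intermediate: 1024.8 * 9.81 = 10053.288
Result: Fb = 10053.288 * 9390.5 ≈ 94405000 N (5 s.f.)

94405000 N


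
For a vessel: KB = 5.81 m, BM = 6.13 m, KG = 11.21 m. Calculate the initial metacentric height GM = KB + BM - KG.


Formula: GM = KB + BM - KG
Step 1 — KM = KB + BM = 5.81 + 6.13 = 11.94 m
Step 2 — GM = KM - KG = 11.94 - 11.21 = 0.73 m

0.73 m


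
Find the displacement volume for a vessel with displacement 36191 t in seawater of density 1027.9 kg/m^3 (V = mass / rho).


Formula: V = mass / rho
Step 1 — convert tonnes to kg: 36191 t * 1000 = 36191000 kg
Step 2 — V = 36191000 / 1027.9 ≈ 35209 m^3 (5 s.f.)

35209 m^3


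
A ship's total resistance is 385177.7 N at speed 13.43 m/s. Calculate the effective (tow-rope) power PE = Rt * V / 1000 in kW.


Formula: PE = Rt * V / 1000 (kW)
Step 1 — PE (W) = 385177.7 * 13.43 = 5172936.511 W
Step 2 — PE (kW) = 5172936.511 / 1000 ≈ 5172.9 kW (5 s.f.)

5172.9 kW


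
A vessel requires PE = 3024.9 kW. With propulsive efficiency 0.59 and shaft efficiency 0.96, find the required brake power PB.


Formula: PB = PE / (eta_D * eta_S)
Step 1 — combined efficiency = eta_D * eta_S = 0.59 * 0.96 = 0.5664
Step 2 — PB = 3024.9 / 0.5664 ≈ 5340.6 kW (5 s.f.)

5340.6 kW


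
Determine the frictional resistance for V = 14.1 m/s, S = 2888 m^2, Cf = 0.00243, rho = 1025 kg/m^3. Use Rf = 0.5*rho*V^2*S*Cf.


Formula: Rf = 0.5 * rho * V^2 * S * Cf
Step 1 — V^2 = 14.1^2 = 198.81
Step 2 — 0.5 * rho * V^2 = 0.5 * 1025 * 198.81 = 101890.125
Step 3 — Rf = 101890.125 * 2888 * 0.00243 ≈ 715050 N (5 s.f.)

715050 N


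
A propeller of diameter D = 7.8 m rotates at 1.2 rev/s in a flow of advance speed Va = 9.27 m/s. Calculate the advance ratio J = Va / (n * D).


Formula: J = Va / (n * D)
Step 1 — n * D = 1.2 * 7.8 = 9.36
Step 2 — J = 9.27 / 9.36 ≈ 0.99038 (5 s.f.)

0.99038


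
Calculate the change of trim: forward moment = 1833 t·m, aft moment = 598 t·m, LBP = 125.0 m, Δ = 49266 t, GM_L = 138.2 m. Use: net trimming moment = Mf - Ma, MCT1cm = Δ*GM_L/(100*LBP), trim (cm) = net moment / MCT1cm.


Formula: net trimming moment = Mf - Ma; MCT1cm = Δ*GM_L/(100*LBP); trim = net moment / MCT1cm
Step 1 — net trimming moment = 1833 - 598 = 1235 t·m
Step 2 — MCT1cm = 49266 * 138.2 / (100 * 125.0) = 544.6849 t·m/cm
Step 3 — trim = 1235 / 544.6849 ≈ 2.2674 cm (5 s.f.)

2.2674 cm


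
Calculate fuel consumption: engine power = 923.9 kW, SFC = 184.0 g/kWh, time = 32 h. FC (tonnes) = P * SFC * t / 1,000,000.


Formula: FC (tonnes) = P * SFC * t / 1,000,000
Step 1 — P * SFC * t = 923.9 * 184.0 * 32 = 5439923.2 g
Step 2 — FC (tonnes) = 5439923.2 / 1,000,000 ≈ 5.4399 tonnes (5 s.f.)

5.4399 tonnes


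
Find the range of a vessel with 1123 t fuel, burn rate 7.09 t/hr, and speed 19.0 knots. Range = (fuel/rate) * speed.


Formula: endurance = fuel / rate; range = endurance * speed
Step 1 — endurance = 1123 / 7.09 = 158.3921 hours
Step 2 — range = 158.3921 * 19.0 ≈ 3009.4 nautical miles (5 s.f.)

3009.4 NM
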